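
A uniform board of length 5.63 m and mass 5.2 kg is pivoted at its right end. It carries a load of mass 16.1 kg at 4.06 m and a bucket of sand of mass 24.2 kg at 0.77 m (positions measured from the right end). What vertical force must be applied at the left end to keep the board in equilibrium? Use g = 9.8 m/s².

F ≈ 172 N

Choose the right end as the axis so the unknown pivot reaction has zero arm there.
Beam weight: 5.2 × 9.8 = 50.96 N down at 2.815 m → arm 2.815 m, τ = 50.96 × 2.815 = 143.5 N·m counterclockwise.
Load: 16.1 × 9.8 = 157.8 N down at 4.06 m → arm 4.06 m, τ = 157.8 × 4.06 = 640.7 N·m counterclockwise.
Bucket of sand: 24.2 × 9.8 = 237.2 N down at 0.77 m → arm 0.77 m, τ = 237.2 × 0.77 = 182.6 N·m counterclockwise.
Net moment of the loads = 966.8 N·m counterclockwise.
The upward force F acts at the left end, arm 5.63 m, giving F × 5.63 clockwise.
Στ = 0 ⇒ F × 5.63 = 966.8 ⇒ F = 966.8 / 5.63 = 172 N.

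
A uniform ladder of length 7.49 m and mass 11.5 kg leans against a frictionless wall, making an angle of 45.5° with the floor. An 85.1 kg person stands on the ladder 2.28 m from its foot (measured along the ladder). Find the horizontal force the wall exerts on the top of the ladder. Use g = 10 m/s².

Take moments about the foot of the ladder.
Ladder weight 11.5×10 = 115 N acts at 3.745 m along the ladder; its horizontal arm is 3.745·cos45.5° = 2.625 m → τ = 301.9 N·m clockwise.
Person: 85.1×10 = 851 N at 2.28 m → arm 1.598 m → τ = 1360 N·m clockwise.
Wall normal N acts horizontally at the top; its moment arm is the height L sinθ = 7.49·sin45.5° = 5.342 m, counterclockwise.
Balancing moments: N × 5.342 = 1662, giving N = 311 N.

N_wall ≈ 311 N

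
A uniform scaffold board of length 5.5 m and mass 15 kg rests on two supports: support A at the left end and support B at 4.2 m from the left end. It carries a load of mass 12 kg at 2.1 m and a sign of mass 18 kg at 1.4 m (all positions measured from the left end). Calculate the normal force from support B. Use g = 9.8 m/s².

Take moments about support A.
Beam weight: 15 × 9.8 = 147 N down at 2.75 m → arm 2.75 m, τ = 147 × 2.75 = 404.2 N·m clockwise.
Load: 12 × 9.8 = 117.6 N down at 2.1 m → arm 2.1 m, τ = 117.6 × 2.1 = 247 N·m clockwise.
Sign: 18 × 9.8 = 176.4 N down at 1.4 m → arm 1.4 m, τ = 176.4 × 1.4 = 247 N·m clockwise.
Net load moment about support A = 898.2 N·m clockwise.
Reaction R at support B is upward at 4.2 m, arm 4.2 m → moment R × 4.2 counterclockwise.
For rotational equilibrium, R × 4.2 = 898.2, so R = 214 N.

R_B ≈ 214 N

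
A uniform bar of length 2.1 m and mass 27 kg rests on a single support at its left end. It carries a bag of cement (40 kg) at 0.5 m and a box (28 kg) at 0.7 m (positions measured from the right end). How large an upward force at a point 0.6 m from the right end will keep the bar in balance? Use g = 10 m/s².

F ≈ 877 N

Sum moments about the left end (the unknown pivot reaction has zero arm there).
Beam weight: 27 × 10 = 270 N down at 1.05 m → arm 1.05 m, τ = 270 × 1.05 = 283.5 N·m clockwise.
Bag of cement: 40 × 10 = 400 N down at 0.5 m → arm 1.6 m, τ = 400 × 1.6 = 640 N·m clockwise.
Box: 28 × 10 = 280 N down at 0.7 m → arm 1.4 m, τ = 280 × 1.4 = 392 N·m clockwise.
Net moment of the loads = 1316 N·m clockwise.
The upward force F acts at a point 0.6 m from the right end, arm 1.5 m, giving F × 1.5 counterclockwise.
Balancing moments: F × 1.5 = 1316, giving F = 1316 / 1.5 = 877 N.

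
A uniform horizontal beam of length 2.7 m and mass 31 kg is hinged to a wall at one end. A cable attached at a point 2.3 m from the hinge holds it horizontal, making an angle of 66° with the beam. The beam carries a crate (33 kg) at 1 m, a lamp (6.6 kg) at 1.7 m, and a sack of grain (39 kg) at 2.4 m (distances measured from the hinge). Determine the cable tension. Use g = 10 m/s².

Choose the hinge as the axis so the unknown hinge reaction has zero arm there.
Beam weight: 31 × 10 = 310 N down at 1.35 m → arm 1.35 m, τ = 310 × 1.35 = 418.5 N·m clockwise.
Crate: 33 × 10 = 330 N down at 1 m → arm 1 m, τ = 330 × 1 = 330 N·m clockwise.
Lamp: 6.6 × 10 = 66 N down at 1.7 m → arm 1.7 m, τ = 66 × 1.7 = 112.2 N·m clockwise.
Sack of grain: 39 × 10 = 390 N down at 2.4 m → arm 2.4 m, τ = 390 × 2.4 = 936 N·m clockwise.
Total clockwise load moment = 1797 N·m.
The cable tension T acts at 2.3 m; only its component perpendicular to the beam, T sinθ, produces torque. sin 66° = 0.9135.
Setting net torque to zero: T × 2.3 × 0.9135 = 1797 → T = 1797 / 2.101 = 855 N.

T ≈ 855 N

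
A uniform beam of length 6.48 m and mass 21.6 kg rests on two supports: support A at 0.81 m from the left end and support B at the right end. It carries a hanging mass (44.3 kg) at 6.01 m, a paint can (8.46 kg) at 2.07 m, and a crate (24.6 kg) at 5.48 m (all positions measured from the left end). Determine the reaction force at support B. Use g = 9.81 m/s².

R_B ≈ 707 N

Sum moments about support A (its reaction then has zero moment arm).
Beam weight: 21.6 × 9.81 = 211.9 N down at 3.24 m → arm 2.43 m, τ = 211.9 × 2.43 = 514.9 N·m clockwise.
Hanging mass: 44.3 × 9.81 = 434.6 N down at 6.01 m → arm 5.2 m, τ = 434.6 × 5.2 = 2260 N·m clockwise.
Paint can: 8.46 × 9.81 = 82.99 N down at 2.07 m → arm 1.26 m, τ = 82.99 × 1.26 = 104.6 N·m clockwise.
Crate: 24.6 × 9.81 = 241.3 N down at 5.48 m → arm 4.67 m, τ = 241.3 × 4.67 = 1127 N·m clockwise.
Net load moment about support A = 4006 N·m clockwise.
Reaction R at support B is upward at 6.48 m, arm 5.67 m → moment R × 5.67 counterclockwise.
Στ = 0 ⇒ R × 5.67 = 4006 ⇒ R = 707 N.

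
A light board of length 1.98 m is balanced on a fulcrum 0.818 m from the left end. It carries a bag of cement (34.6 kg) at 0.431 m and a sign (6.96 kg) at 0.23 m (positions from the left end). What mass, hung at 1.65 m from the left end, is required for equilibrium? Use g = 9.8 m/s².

m ≈ 21 kg

About the fulcrum (at 0.818 m from the left end):
Bag of cement: 34.6 × 9.8 = 339.1 N down at 0.431 m → arm 0.387 m, τ = 339.1 × 0.387 = 131.2 N·m counterclockwise.
Sign: 6.96 × 9.8 = 68.21 N down at 0.23 m → arm 0.588 m, τ = 68.21 × 0.588 = 40.11 N·m counterclockwise.
Net moment of known loads = 171.3 N·m counterclockwise.
An unknown mass m at 1.65 m has arm 0.832 m; its moment is m·g·0.832 clockwise.
For rotational equilibrium, m × 9.8 × 0.832 = 171.3, so m = 171.3 / (9.8 × 0.832) = 21 kg.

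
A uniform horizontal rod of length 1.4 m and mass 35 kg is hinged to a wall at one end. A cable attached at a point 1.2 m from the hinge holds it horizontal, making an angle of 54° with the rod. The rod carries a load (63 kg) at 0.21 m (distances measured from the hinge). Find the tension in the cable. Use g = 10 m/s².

Taking torques about the hinge:
Beam weight: 35 × 10 = 350 N down at 0.7 m → arm 0.7 m, τ = 350 × 0.7 = 245 N·m clockwise.
Load: 63 × 10 = 630 N down at 0.21 m → arm 0.21 m, τ = 630 × 0.21 = 132.3 N·m clockwise.
Total clockwise load moment = 377.3 N·m.
The cable tension T acts at 1.2 m; only its component perpendicular to the rod, T sinθ, produces torque. sin 54° = 0.809.
Στ = 0 ⇒ T × 1.2 × 0.809 = 377.3 ⇒ T = 377.3 / 0.9708 = 389 N.

T ≈ 389 N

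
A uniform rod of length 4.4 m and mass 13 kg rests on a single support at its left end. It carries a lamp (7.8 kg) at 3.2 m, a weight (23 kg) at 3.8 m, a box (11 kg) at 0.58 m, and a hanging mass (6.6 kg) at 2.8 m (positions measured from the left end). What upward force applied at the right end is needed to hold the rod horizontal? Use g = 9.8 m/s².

F ≈ 369 N

Sum moments about the left end (the unknown pivot reaction has zero arm there).
Beam weight: 13 × 9.8 = 127.4 N down at 2.2 m → arm 2.2 m, τ = 127.4 × 2.2 = 280.3 N·m clockwise.
Lamp: 7.8 × 9.8 = 76.44 N down at 3.2 m → arm 3.2 m, τ = 76.44 × 3.2 = 244.6 N·m clockwise.
Weight: 23 × 9.8 = 225.4 N down at 3.8 m → arm 3.8 m, τ = 225.4 × 3.8 = 856.5 N·m clockwise.
Box: 11 × 9.8 = 107.8 N down at 0.58 m → arm 0.58 m, τ = 107.8 × 0.58 = 62.52 N·m clockwise.
Hanging mass: 6.6 × 9.8 = 64.68 N down at 2.8 m → arm 2.8 m, τ = 64.68 × 2.8 = 181.1 N·m clockwise.
Net moment of the loads = 1625 N·m clockwise.
The upward force F acts at the right end, arm 4.4 m, giving F × 4.4 counterclockwise.
Setting net torque to zero: F × 4.4 = 1625 → F = 1625 / 4.4 = 369 N.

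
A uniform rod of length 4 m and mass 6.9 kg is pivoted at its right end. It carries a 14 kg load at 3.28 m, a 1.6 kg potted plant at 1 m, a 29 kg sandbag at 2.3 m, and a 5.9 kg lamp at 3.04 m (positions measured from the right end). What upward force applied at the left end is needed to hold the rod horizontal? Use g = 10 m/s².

About the right end:
Beam weight: 6.9 × 10 = 69 N down at 2 m → arm 2 m, τ = 69 × 2 = 138 N·m counterclockwise.
Load: 14 × 10 = 140 N down at 3.28 m → arm 3.28 m, τ = 140 × 3.28 = 459.2 N·m counterclockwise.
Potted plant: 1.6 × 10 = 16 N down at 1 m → arm 1 m, τ = 16 × 1 = 16 N·m counterclockwise.
Sandbag: 29 × 10 = 290 N down at 2.3 m → arm 2.3 m, τ = 290 × 2.3 = 667 N·m counterclockwise.
Lamp: 5.9 × 10 = 59 N down at 3.04 m → arm 3.04 m, τ = 59 × 3.04 = 179.4 N·m counterclockwise.
Net moment of the loads = 1460 N·m counterclockwise.
The upward force F acts at the left end, arm 4 m, giving F × 4 clockwise.
For rotational equilibrium, F × 4 = 1460, so F = 1460 / 4 = 365 N.

F ≈ 365 N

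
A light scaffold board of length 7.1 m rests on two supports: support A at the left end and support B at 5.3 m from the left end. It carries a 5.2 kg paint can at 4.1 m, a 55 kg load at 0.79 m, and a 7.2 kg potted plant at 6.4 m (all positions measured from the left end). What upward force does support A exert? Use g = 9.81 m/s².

Choose support B as the axis so its reaction then has zero moment arm.
Paint can: 5.2 × 9.81 = 51.01 N down at 4.1 m → arm 1.2 m, τ = 51.01 × 1.2 = 61.21 N·m counterclockwise.
Load: 55 × 9.81 = 539.6 N down at 0.79 m → arm 4.51 m, τ = 539.6 × 4.51 = 2434 N·m counterclockwise.
Potted plant: 7.2 × 9.81 = 70.63 N down at 6.4 m → arm 1.1 m, τ = 70.63 × 1.1 = 77.69 N·m clockwise.
Net load moment about support B = 2418 N·m counterclockwise.
Reaction R at support A is upward at 0 m, arm 5.3 m → moment R × 5.3 clockwise.
For rotational equilibrium, R × 5.3 = 2418, so R = 456 N.

R_A ≈ 456 N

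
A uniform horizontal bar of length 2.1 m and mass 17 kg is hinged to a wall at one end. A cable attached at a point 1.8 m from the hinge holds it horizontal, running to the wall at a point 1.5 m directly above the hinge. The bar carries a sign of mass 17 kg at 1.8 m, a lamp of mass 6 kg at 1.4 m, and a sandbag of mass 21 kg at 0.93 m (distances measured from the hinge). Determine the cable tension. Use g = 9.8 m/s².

About the hinge:
Beam weight: 17 × 9.8 = 166.6 N down at 1.05 m → arm 1.05 m, τ = 166.6 × 1.05 = 174.9 N·m clockwise.
Sign: 17 × 9.8 = 166.6 N down at 1.8 m → arm 1.8 m, τ = 166.6 × 1.8 = 299.9 N·m clockwise.
Lamp: 6 × 9.8 = 58.8 N down at 1.4 m → arm 1.4 m, τ = 58.8 × 1.4 = 82.32 N·m clockwise.
Sandbag: 21 × 9.8 = 205.8 N down at 0.93 m → arm 0.93 m, τ = 205.8 × 0.93 = 191.4 N·m clockwise.
Total clockwise load moment = 748.5 N·m.
The cable tension T acts at 1.8 m; only its component perpendicular to the bar, T sinθ, produces torque. sinθ = h/√(h²+d²) = 1.5/√(1.5²+1.8²) = 0.6402.
Setting net torque to zero: T × 1.8 × 0.6402 = 748.5 → T = 748.5 / 1.152 = 650 N.

T ≈ 650 N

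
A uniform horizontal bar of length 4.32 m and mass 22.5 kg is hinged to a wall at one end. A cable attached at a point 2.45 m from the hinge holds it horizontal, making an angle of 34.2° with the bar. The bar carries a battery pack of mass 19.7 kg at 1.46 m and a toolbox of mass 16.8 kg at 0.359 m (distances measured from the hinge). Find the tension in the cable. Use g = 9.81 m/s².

T ≈ 594 N

Sum moments about the hinge (the unknown hinge reaction has zero arm there).
Beam weight: 22.5 × 9.81 = 220.7 N down at 2.16 m → arm 2.16 m, τ = 220.7 × 2.16 = 476.7 N·m clockwise.
Battery pack: 19.7 × 9.81 = 193.3 N down at 1.46 m → arm 1.46 m, τ = 193.3 × 1.46 = 282.2 N·m clockwise.
Toolbox: 16.8 × 9.81 = 164.8 N down at 0.359 m → arm 0.359 m, τ = 164.8 × 0.359 = 59.16 N·m clockwise.
Total clockwise load moment = 818.1 N·m.
The cable tension T acts at 2.45 m; only its component perpendicular to the bar, T sinθ, produces torque. sin 34.2° = 0.5621.
For rotational equilibrium, T × 2.45 × 0.5621 = 818.1, so T = 818.1 / 1.377 = 594 N.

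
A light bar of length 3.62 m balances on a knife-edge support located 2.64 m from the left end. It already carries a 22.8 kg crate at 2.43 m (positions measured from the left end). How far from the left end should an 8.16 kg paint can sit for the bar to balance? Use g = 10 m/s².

About the knife-edge support (at 2.64 m from the left end):
Crate: 22.8 × 10 = 228 N down at 2.43 m → arm 0.21 m, τ = 228 × 0.21 = 47.88 N·m counterclockwise.
Net moment of existing loads = 47.88 N·m counterclockwise.
The paint can weighs 8.16 × 10 = 81.6 N and must supply an equal clockwise moment, so its lever arm about the knife-edge support is 47.88 / 81.6 = 0.587 m.
That puts it at 2.64 + 0.587 = 3.23 m from the left end.

x ≈ 3.23 m from the left end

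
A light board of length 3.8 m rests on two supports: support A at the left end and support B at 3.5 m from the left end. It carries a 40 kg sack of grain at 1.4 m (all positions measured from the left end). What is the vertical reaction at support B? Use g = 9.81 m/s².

About support A:
Sack of grain: 40 × 9.81 = 392.4 N down at 1.4 m → arm 1.4 m, τ = 392.4 × 1.4 = 549.4 N·m clockwise.
Net load moment about support A = 549.4 N·m clockwise.
Reaction R at support B is upward at 3.5 m, arm 3.5 m → moment R × 3.5 counterclockwise.
Στ = 0 ⇒ R × 3.5 = 549.4 ⇒ R = 157 N.

R_B ≈ 157 N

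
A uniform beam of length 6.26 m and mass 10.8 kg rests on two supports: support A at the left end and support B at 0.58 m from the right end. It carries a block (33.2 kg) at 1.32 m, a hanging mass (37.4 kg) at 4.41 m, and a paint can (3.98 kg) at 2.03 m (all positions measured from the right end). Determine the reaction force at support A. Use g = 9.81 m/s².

Choose support B as the axis so its reaction then has zero moment arm.
Beam weight: 10.8 × 9.81 = 105.9 N down at 3.13 m → arm 2.55 m, τ = 105.9 × 2.55 = 270 N·m counterclockwise.
Block: 33.2 × 9.81 = 325.7 N down at 1.32 m → arm 0.74 m, τ = 325.7 × 0.74 = 241 N·m counterclockwise.
Hanging mass: 37.4 × 9.81 = 366.9 N down at 4.41 m → arm 3.83 m, τ = 366.9 × 3.83 = 1405 N·m counterclockwise.
Paint can: 3.98 × 9.81 = 39.04 N down at 2.03 m → arm 1.45 m, τ = 39.04 × 1.45 = 56.61 N·m counterclockwise.
Net load moment about support B = 1973 N·m counterclockwise.
Reaction R at support A is upward at 6.26 m, arm 5.68 m → moment R × 5.68 clockwise.
Στ = 0 ⇒ R × 5.68 = 1973 ⇒ R = 347 N.

R_A ≈ 347 N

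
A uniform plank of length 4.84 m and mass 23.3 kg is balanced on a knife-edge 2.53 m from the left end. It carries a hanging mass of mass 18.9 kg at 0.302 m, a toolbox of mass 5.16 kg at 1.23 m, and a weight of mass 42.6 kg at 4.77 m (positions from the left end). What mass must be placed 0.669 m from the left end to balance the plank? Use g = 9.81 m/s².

m ≈ 23.7 kg

Taking torques about the knife-edge (at 2.53 m from the left end):
Beam weight: 23.3 × 9.81 = 228.6 N down at 2.42 m → arm 0.11 m, τ = 228.6 × 0.11 = 25.15 N·m counterclockwise.
Hanging mass: 18.9 × 9.81 = 185.4 N down at 0.302 m → arm 2.228 m, τ = 185.4 × 2.228 = 413.1 N·m counterclockwise.
Toolbox: 5.16 × 9.81 = 50.62 N down at 1.23 m → arm 1.3 m, τ = 50.62 × 1.3 = 65.81 N·m counterclockwise.
Weight: 42.6 × 9.81 = 417.9 N down at 4.77 m → arm 2.24 m, τ = 417.9 × 2.24 = 936.1 N·m clockwise.
Net moment of known loads = 432 N·m clockwise.
An unknown mass m at 0.669 m has arm 1.861 m; its moment is m·g·1.861 counterclockwise.
Balancing moments: m × 9.81 × 1.861 = 432, giving m = 432 / (9.81 × 1.861) = 23.7 kg.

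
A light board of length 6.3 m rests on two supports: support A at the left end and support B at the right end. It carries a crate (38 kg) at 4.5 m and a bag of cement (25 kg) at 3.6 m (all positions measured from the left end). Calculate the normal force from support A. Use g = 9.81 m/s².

R_A ≈ 212 N

Take moments about support B.
Crate: 38 × 9.81 = 372.8 N down at 4.5 m → arm 1.8 m, τ = 372.8 × 1.8 = 671 N·m counterclockwise.
Bag of cement: 25 × 9.81 = 245.2 N down at 3.6 m → arm 2.7 m, τ = 245.2 × 2.7 = 662 N·m counterclockwise.
Net load moment about support B = 1333 N·m counterclockwise.
Reaction R at support A is upward at 0 m, arm 6.3 m → moment R × 6.3 clockwise.
Setting net torque to zero: R × 6.3 = 1333 → R = 212 N.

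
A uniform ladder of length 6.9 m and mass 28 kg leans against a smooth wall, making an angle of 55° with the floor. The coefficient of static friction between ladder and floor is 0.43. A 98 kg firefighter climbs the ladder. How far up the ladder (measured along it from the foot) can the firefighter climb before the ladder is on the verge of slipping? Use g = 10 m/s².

Take moments about the foot of the ladder.
Ladder weight 28×10 = 280 N acts at 3.45 m along the ladder; its horizontal arm is 3.45·cos55° = 1.979 m → τ = 554.1 N·m clockwise.
Firefighter weight 98×10 = 980 N at distance d → arm d·cos55° → τ = 980·d·0.5736 clockwise.
Wall normal N at the top has arm L sinθ = 5.652 m counterclockwise, so Στ = 0 gives N·5.652 = 554.1 + 562.1·d.
ΣFy = 0 ⇒ N_floor = 1260 N, so the maximum friction is μ_s·N_floor = 0.43×1260 = 541.8 N. ΣFx = 0 ⇒ N_wall = f, so at the slipping point N = 541.8 N.
Substituting: 541.8×5.652 = 554.1 + 562.1·d ⇒ d = (3062 − 554.1) / 562.1 = 4.46 m.

d ≈ 4.46 m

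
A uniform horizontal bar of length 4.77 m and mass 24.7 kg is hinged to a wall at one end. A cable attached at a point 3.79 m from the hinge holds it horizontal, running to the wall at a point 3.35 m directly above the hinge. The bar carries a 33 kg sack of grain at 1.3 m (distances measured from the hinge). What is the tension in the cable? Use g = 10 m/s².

About the hinge:
Beam weight: 24.7 × 10 = 247 N down at 2.385 m → arm 2.385 m, τ = 247 × 2.385 = 589.1 N·m clockwise.
Sack of grain: 33 × 10 = 330 N down at 1.3 m → arm 1.3 m, τ = 330 × 1.3 = 429 N·m clockwise.
Total clockwise load moment = 1018 N·m.
The cable tension T acts at 3.79 m; only its component perpendicular to the bar, T sinθ, produces torque. sinθ = h/√(h²+d²) = 3.35/√(3.35²+3.79²) = 0.6623.
For rotational equilibrium, T × 3.79 × 0.6623 = 1018, so T = 1018 / 2.51 = 406 N.

T ≈ 406 N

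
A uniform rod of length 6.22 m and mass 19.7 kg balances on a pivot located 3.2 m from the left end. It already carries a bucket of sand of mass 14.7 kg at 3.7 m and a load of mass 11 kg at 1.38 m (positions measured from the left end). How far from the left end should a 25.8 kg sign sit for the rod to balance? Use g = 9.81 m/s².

x ≈ 3.76 m from the left end

Taking torques about the pivot (at 3.2 m from the left end):
Beam weight: 19.7 × 9.81 = 193.3 N down at 3.11 m → arm 0.09 m, τ = 193.3 × 0.09 = 17.4 N·m counterclockwise.
Bucket of sand: 14.7 × 9.81 = 144.2 N down at 3.7 m → arm 0.5 m, τ = 144.2 × 0.5 = 72.1 N·m clockwise.
Load: 11 × 9.81 = 107.9 N down at 1.38 m → arm 1.82 m, τ = 107.9 × 1.82 = 196.4 N·m counterclockwise.
Net moment of existing loads = 141.7 N·m counterclockwise.
The sign weighs 25.8 × 9.81 = 253.1 N and must supply an equal clockwise moment, so its lever arm about the pivot is 141.7 / 253.1 = 0.56 m.
That puts it at 3.2 + 0.56 = 3.76 m from the left end.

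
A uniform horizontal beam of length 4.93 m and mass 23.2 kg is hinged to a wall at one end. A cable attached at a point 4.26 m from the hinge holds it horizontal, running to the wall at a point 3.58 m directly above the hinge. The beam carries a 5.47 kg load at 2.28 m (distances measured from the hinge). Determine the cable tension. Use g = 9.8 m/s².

About the hinge:
Beam weight: 23.2 × 9.8 = 227.4 N down at 2.465 m → arm 2.465 m, τ = 227.4 × 2.465 = 560.5 N·m clockwise.
Load: 5.47 × 9.8 = 53.61 N down at 2.28 m → arm 2.28 m, τ = 53.61 × 2.28 = 122.2 N·m clockwise.
Total clockwise load moment = 682.7 N·m.
The cable tension T acts at 4.26 m; only its component perpendicular to the beam, T sinθ, produces torque. sinθ = h/√(h²+d²) = 3.58/√(3.58²+4.26²) = 0.6434.
Balancing moments: T × 4.26 × 0.6434 = 682.7, giving T = 682.7 / 2.741 = 249 N.

T ≈ 249 N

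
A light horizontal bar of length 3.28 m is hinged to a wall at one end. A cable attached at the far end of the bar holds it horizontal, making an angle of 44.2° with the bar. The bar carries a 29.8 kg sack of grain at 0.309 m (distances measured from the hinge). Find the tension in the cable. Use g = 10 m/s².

T ≈ 40.3 N

Choose the hinge as the axis so the unknown hinge reaction has zero arm there.
Sack of grain: 29.8 × 10 = 298 N down at 0.309 m → arm 0.309 m, τ = 298 × 0.309 = 92.08 N·m clockwise.
Total clockwise load moment = 92.08 N·m.
The cable tension T acts at 3.28 m; only its component perpendicular to the bar, T sinθ, produces torque. sin 44.2° = 0.6972.
Στ = 0 ⇒ T × 3.28 × 0.6972 = 92.08 ⇒ T = 92.08 / 2.287 = 40.3 N.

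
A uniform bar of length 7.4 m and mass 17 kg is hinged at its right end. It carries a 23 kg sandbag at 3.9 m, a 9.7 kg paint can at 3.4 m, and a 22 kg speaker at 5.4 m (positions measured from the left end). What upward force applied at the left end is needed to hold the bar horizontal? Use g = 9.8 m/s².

F ≈ 300 N

Take moments about the right end.
Beam weight: 17 × 9.8 = 166.6 N down at 3.7 m → arm 3.7 m, τ = 166.6 × 3.7 = 616.4 N·m counterclockwise.
Sandbag: 23 × 9.8 = 225.4 N down at 3.9 m → arm 3.5 m, τ = 225.4 × 3.5 = 788.9 N·m counterclockwise.
Paint can: 9.7 × 9.8 = 95.06 N down at 3.4 m → arm 4 m, τ = 95.06 × 4 = 380.2 N·m counterclockwise.
Speaker: 22 × 9.8 = 215.6 N down at 5.4 m → arm 2 m, τ = 215.6 × 2 = 431.2 N·m counterclockwise.
Net moment of the loads = 2217 N·m counterclockwise.
The upward force F acts at the left end, arm 7.4 m, giving F × 7.4 clockwise.
Στ = 0 ⇒ F × 7.4 = 2217 ⇒ F = 2217 / 7.4 = 300 N.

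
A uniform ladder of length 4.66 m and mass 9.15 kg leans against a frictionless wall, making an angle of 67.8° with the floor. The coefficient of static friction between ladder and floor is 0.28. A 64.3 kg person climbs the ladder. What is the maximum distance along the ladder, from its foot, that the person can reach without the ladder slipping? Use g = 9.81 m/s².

d ≈ 3.32 m

Take moments about the foot of the ladder.
Ladder weight 9.15×9.81 = 89.76 N acts at 2.33 m along the ladder; its horizontal arm is 2.33·cos67.8° = 0.8804 m → τ = 79.02 N·m clockwise.
Person weight 64.3×9.81 = 630.8 N at distance d → arm d·cos67.8° → τ = 630.8·d·0.3778 clockwise.
Wall normal N at the top has arm L sinθ = 4.315 m counterclockwise, so Στ = 0 gives N·4.315 = 79.02 + 238.3·d.
ΣFy = 0 ⇒ N_floor = 720.6 N, so the maximum friction is μ_s·N_floor = 0.28×720.6 = 201.8 N. ΣFx = 0 ⇒ N_wall = f, so at the slipping point N = 201.8 N.
Substituting: 201.8×4.315 = 79.02 + 238.3·d ⇒ d = (870.8 − 79.02) / 238.3 = 3.32 m.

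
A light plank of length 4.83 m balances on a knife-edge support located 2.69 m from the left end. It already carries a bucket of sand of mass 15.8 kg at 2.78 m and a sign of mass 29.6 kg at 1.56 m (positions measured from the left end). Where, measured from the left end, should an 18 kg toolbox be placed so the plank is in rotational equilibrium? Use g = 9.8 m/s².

Sum moments about the knife-edge support (at 2.69 m from the left end) (the support reaction has zero arm there).
Bucket of sand: 15.8 × 9.8 = 154.8 N down at 2.78 m → arm 0.09 m, τ = 154.8 × 0.09 = 13.93 N·m clockwise.
Sign: 29.6 × 9.8 = 290.1 N down at 1.56 m → arm 1.13 m, τ = 290.1 × 1.13 = 327.8 N·m counterclockwise.
Net moment of existing loads = 313.9 N·m counterclockwise.
The toolbox weighs 18 × 9.8 = 176.4 N and must supply an equal clockwise moment, so its lever arm about the knife-edge support is 313.9 / 176.4 = 1.78 m.
That puts it at 2.69 + 1.78 = 4.47 m from the left end.

x ≈ 4.47 m from the left end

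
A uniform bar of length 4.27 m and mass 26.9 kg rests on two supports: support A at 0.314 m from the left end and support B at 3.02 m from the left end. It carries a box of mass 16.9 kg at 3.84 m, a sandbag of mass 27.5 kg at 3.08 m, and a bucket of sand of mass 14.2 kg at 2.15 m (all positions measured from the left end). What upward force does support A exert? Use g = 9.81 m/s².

R_A ≈ 74.9 N

Take moments about support B.
Beam weight: 26.9 × 9.81 = 263.9 N down at 2.135 m → arm 0.885 m, τ = 263.9 × 0.885 = 233.6 N·m counterclockwise.
Box: 16.9 × 9.81 = 165.8 N down at 3.84 m → arm 0.82 m, τ = 165.8 × 0.82 = 136 N·m clockwise.
Sandbag: 27.5 × 9.81 = 269.8 N down at 3.08 m → arm 0.06 m, τ = 269.8 × 0.06 = 16.19 N·m clockwise.
Bucket of sand: 14.2 × 9.81 = 139.3 N down at 2.15 m → arm 0.87 m, τ = 139.3 × 0.87 = 121.2 N·m counterclockwise.
Net load moment about support B = 202.6 N·m counterclockwise.
Reaction R at support A is upward at 0.314 m, arm 2.706 m → moment R × 2.706 clockwise.
Balancing moments: R × 2.706 = 202.6, giving R = 74.9 N.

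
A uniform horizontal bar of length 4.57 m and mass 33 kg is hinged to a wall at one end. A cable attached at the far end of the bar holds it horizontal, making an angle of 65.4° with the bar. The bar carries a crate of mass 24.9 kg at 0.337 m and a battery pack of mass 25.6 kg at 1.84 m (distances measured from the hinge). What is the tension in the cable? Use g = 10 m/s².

Take moments about the hinge.
Beam weight: 33 × 10 = 330 N down at 2.285 m → arm 2.285 m, τ = 330 × 2.285 = 754.1 N·m clockwise.
Crate: 24.9 × 10 = 249 N down at 0.337 m → arm 0.337 m, τ = 249 × 0.337 = 83.91 N·m clockwise.
Battery pack: 25.6 × 10 = 256 N down at 1.84 m → arm 1.84 m, τ = 256 × 1.84 = 471 N·m clockwise.
Total clockwise load moment = 1309 N·m.
The cable tension T acts at 4.57 m; only its component perpendicular to the bar, T sinθ, produces torque. sin 65.4° = 0.9092.
Στ = 0 ⇒ T × 4.57 × 0.9092 = 1309 ⇒ T = 1309 / 4.155 = 315 N.

T ≈ 315 N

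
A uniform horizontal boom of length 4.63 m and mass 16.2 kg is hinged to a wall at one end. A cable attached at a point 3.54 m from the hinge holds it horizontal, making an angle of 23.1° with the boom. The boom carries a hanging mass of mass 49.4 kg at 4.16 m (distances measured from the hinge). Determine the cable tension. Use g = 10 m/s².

T ≈ 1750 N

Taking torques about the hinge:
Beam weight: 16.2 × 10 = 162 N down at 2.315 m → arm 2.315 m, τ = 162 × 2.315 = 375 N·m clockwise.
Hanging mass: 49.4 × 10 = 494 N down at 4.16 m → arm 4.16 m, τ = 494 × 4.16 = 2055 N·m clockwise.
Total clockwise load moment = 2430 N·m.
The cable tension T acts at 3.54 m; only its component perpendicular to the boom, T sinθ, produces torque. sin 23.1° = 0.3923.
Στ = 0 ⇒ T × 3.54 × 0.3923 = 2430 ⇒ T = 2430 / 1.389 = 1750 N.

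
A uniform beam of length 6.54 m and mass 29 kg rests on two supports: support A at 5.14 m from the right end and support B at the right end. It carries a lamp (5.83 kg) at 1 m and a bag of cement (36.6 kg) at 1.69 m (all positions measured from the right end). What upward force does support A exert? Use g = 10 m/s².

R_A ≈ 316 N

Taking torques about support B:
Beam weight: 29 × 10 = 290 N down at 3.27 m → arm 3.27 m, τ = 290 × 3.27 = 948.3 N·m counterclockwise.
Lamp: 5.83 × 10 = 58.3 N down at 1 m → arm 1 m, τ = 58.3 × 1 = 58.3 N·m counterclockwise.
Bag of cement: 36.6 × 10 = 366 N down at 1.69 m → arm 1.69 m, τ = 366 × 1.69 = 618.5 N·m counterclockwise.
Net load moment about support B = 1625 N·m counterclockwise.
Reaction R at support A is upward at 5.14 m, arm 5.14 m → moment R × 5.14 clockwise.
Setting net torque to zero: R × 5.14 = 1625 → R = 316 N.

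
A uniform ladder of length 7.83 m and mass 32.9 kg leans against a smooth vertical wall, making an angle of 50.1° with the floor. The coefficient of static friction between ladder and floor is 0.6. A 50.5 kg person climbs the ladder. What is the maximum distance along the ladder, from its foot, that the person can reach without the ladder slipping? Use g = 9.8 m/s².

d ≈ 6.73 m

Take moments about the foot of the ladder.
Ladder weight 32.9×9.8 = 322.4 N acts at 3.915 m along the ladder; its horizontal arm is 3.915·cos50.1° = 2.511 m → τ = 809.5 N·m clockwise.
Person weight 50.5×9.8 = 494.9 N at distance d → arm d·cos50.1° → τ = 494.9·d·0.6414 clockwise.
Wall normal N at the top has arm L sinθ = 6.007 m counterclockwise, so Στ = 0 gives N·6.007 = 809.5 + 317.4·d.
ΣFy = 0 ⇒ N_floor = 817.3 N, so the maximum friction is μ_s·N_floor = 0.6×817.3 = 490.4 N. ΣFx = 0 ⇒ N_wall = f, so at the slipping point N = 490.4 N.
Substituting: 490.4×6.007 = 809.5 + 317.4·d ⇒ d = (2946 − 809.5) / 317.4 = 6.73 m.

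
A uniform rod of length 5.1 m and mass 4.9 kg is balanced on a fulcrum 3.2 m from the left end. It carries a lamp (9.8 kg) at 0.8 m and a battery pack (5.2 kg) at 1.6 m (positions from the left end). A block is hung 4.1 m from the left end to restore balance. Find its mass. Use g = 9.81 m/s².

m ≈ 38.9 kg

About the fulcrum (at 3.2 m from the left end):
Beam weight: 4.9 × 9.81 = 48.07 N down at 2.55 m → arm 0.65 m, τ = 48.07 × 0.65 = 31.25 N·m counterclockwise.
Lamp: 9.8 × 9.81 = 96.14 N down at 0.8 m → arm 2.4 m, τ = 96.14 × 2.4 = 230.7 N·m counterclockwise.
Battery pack: 5.2 × 9.81 = 51.01 N down at 1.6 m → arm 1.6 m, τ = 51.01 × 1.6 = 81.62 N·m counterclockwise.
Net moment of known loads = 343.6 N·m counterclockwise.
An unknown mass m at 4.1 m has arm 0.9 m; its moment is m·g·0.9 clockwise.
For rotational equilibrium, m × 9.81 × 0.9 = 343.6, so m = 343.6 / (9.81 × 0.9) = 38.9 kg.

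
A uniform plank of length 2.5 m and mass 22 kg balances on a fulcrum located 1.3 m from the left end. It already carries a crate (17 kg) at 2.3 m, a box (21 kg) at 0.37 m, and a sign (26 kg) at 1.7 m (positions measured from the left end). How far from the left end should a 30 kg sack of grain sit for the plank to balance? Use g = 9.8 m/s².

x ≈ 1.07 m from the left end

Take moments about the fulcrum (at 1.3 m from the left end).
Beam weight: 22 × 9.8 = 215.6 N down at 1.25 m → arm 0.05 m, τ = 215.6 × 0.05 = 10.78 N·m counterclockwise.
Crate: 17 × 9.8 = 166.6 N down at 2.3 m → arm 1 m, τ = 166.6 × 1 = 166.6 N·m clockwise.
Box: 21 × 9.8 = 205.8 N down at 0.37 m → arm 0.93 m, τ = 205.8 × 0.93 = 191.4 N·m counterclockwise.
Sign: 26 × 9.8 = 254.8 N down at 1.7 m → arm 0.4 m, τ = 254.8 × 0.4 = 101.9 N·m clockwise.
Net moment of existing loads = 66.32 N·m clockwise.
The sack of grain weighs 30 × 9.8 = 294 N and must supply an equal counterclockwise moment, so its lever arm about the fulcrum is 66.32 / 294 = 0.226 m.
That puts it at 1.3 − 0.226 = 1.07 m from the left end.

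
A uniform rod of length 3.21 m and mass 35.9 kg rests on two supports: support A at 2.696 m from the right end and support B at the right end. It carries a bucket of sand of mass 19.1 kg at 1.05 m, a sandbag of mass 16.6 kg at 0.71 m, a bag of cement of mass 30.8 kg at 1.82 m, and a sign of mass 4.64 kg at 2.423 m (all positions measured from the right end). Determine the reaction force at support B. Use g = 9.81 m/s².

Taking torques about support A:
Beam weight: 35.9 × 9.81 = 352.2 N down at 1.605 m → arm 1.091 m, τ = 352.2 × 1.091 = 384.3 N·m clockwise.
Bucket of sand: 19.1 × 9.81 = 187.4 N down at 1.05 m → arm 1.646 m, τ = 187.4 × 1.646 = 308.5 N·m clockwise.
Sandbag: 16.6 × 9.81 = 162.8 N down at 0.71 m → arm 1.986 m, τ = 162.8 × 1.986 = 323.3 N·m clockwise.
Bag of cement: 30.8 × 9.81 = 302.1 N down at 1.82 m → arm 0.876 m, τ = 302.1 × 0.876 = 264.6 N·m clockwise.
Sign: 4.64 × 9.81 = 45.52 N down at 2.423 m → arm 0.273 m, τ = 45.52 × 0.273 = 12.43 N·m clockwise.
Net load moment about support A = 1293 N·m clockwise.
Reaction R at support B is upward at 0 m, arm 2.696 m → moment R × 2.696 counterclockwise.
Στ = 0 ⇒ R × 2.696 = 1293 ⇒ R = 480 N.

R_B ≈ 480 N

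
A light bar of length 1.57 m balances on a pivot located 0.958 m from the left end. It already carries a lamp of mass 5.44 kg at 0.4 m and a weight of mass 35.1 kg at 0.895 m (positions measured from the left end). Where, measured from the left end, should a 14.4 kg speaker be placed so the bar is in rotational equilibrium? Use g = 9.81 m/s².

x ≈ 1.32 m from the left end

Choose the pivot (at 0.958 m from the left end) as the axis so the support reaction has zero arm there.
Lamp: 5.44 × 9.81 = 53.37 N down at 0.4 m → arm 0.558 m, τ = 53.37 × 0.558 = 29.78 N·m counterclockwise.
Weight: 35.1 × 9.81 = 344.3 N down at 0.895 m → arm 0.063 m, τ = 344.3 × 0.063 = 21.69 N·m counterclockwise.
Net moment of existing loads = 51.47 N·m counterclockwise.
The speaker weighs 14.4 × 9.81 = 141.3 N and must supply an equal clockwise moment, so its lever arm about the pivot is 51.47 / 141.3 = 0.364 m.
That puts it at 0.958 + 0.364 = 1.32 m from the left end.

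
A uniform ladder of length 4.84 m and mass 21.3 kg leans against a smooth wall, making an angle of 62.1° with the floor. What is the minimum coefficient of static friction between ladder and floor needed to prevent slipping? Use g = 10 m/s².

μ_min ≈ 0.265

About the foot of the ladder:
Ladder weight 21.3×10 = 213 N acts at 2.42 m along the ladder; its horizontal arm is 2.42·cos62.1° = 1.132 m → τ = 241.1 N·m clockwise.
Wall normal N acts horizontally at the top; its moment arm is the height L sinθ = 4.84·sin62.1° = 4.277 m, counterclockwise.
Setting net torque to zero: N × 4.277 = 241.1 → N = 56.37 N.
ΣFx = 0 ⇒ f = N_wall = 56.37 N. ΣFy = 0 ⇒ N_floor = 213 N.
μ_min = f / N_floor = 56.37 / 213 = 0.265.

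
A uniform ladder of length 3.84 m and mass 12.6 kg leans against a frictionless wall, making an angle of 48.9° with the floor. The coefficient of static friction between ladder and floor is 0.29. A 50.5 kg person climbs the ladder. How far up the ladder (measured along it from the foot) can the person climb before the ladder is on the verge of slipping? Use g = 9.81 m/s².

d ≈ 1.12 m

Choose the foot of the ladder as the axis so the floor normal and friction both act there and drop out.
Ladder weight 12.6×9.81 = 123.6 N acts at 1.92 m along the ladder; its horizontal arm is 1.92·cos48.9° = 1.262 m → τ = 156 N·m clockwise.
Person weight 50.5×9.81 = 495.4 N at distance d → arm d·cos48.9° → τ = 495.4·d·0.6574 clockwise.
Wall normal N at the top has arm L sinθ = 2.894 m counterclockwise, so Στ = 0 gives N·2.894 = 156 + 325.7·d.
ΣFy = 0 ⇒ N_floor = 619 N, so the maximum friction is μ_s·N_floor = 0.29×619 = 179.5 N. ΣFx = 0 ⇒ N_wall = f, so at the slipping point N = 179.5 N.
Substituting: 179.5×2.894 = 156 + 325.7·d ⇒ d = (519.5 − 156) / 325.7 = 1.12 m.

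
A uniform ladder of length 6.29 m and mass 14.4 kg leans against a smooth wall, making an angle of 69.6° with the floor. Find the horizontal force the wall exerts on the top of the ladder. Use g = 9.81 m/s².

Sum moments about the foot of the ladder (the floor normal and friction both act there and drop out).
Ladder weight 14.4×9.81 = 141.3 N acts at 3.145 m along the ladder; its horizontal arm is 3.145·cos69.6° = 1.096 m → τ = 154.9 N·m clockwise.
Wall normal N acts horizontally at the top; its moment arm is the height L sinθ = 6.29·sin69.6° = 5.896 m, counterclockwise.
Balancing moments: N × 5.896 = 154.9, giving N = 26.3 N.

N_wall ≈ 26.3 N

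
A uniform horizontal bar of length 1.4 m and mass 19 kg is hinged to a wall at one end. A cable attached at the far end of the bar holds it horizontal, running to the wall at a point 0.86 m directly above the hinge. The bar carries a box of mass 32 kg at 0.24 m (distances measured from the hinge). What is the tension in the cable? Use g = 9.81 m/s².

About the hinge:
Beam weight: 19 × 9.81 = 186.4 N down at 0.7 m → arm 0.7 m, τ = 186.4 × 0.7 = 130.5 N·m clockwise.
Box: 32 × 9.81 = 313.9 N down at 0.24 m → arm 0.24 m, τ = 313.9 × 0.24 = 75.34 N·m clockwise.
Total clockwise load moment = 205.8 N·m.
The cable tension T acts at 1.4 m; only its component perpendicular to the bar, T sinθ, produces torque. sinθ = h/√(h²+d²) = 0.86/√(0.86²+1.4²) = 0.5234.
Στ = 0 ⇒ T × 1.4 × 0.5234 = 205.8 ⇒ T = 205.8 / 0.7328 = 281 N.

T ≈ 281 N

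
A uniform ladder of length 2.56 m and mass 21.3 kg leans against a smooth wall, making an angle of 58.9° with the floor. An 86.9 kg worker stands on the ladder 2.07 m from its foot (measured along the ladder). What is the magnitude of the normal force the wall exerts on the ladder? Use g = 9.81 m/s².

N_wall ≈ 479 N

Choose the foot of the ladder as the axis so the floor normal and friction both act there and drop out.
Ladder weight 21.3×9.81 = 209 N acts at 1.28 m along the ladder; its horizontal arm is 1.28·cos58.9° = 0.6612 m → τ = 138.2 N·m clockwise.
Worker: 86.9×9.81 = 852.5 N at 2.07 m → arm 1.069 m → τ = 911.3 N·m clockwise.
Wall normal N acts horizontally at the top; its moment arm is the height L sinθ = 2.56·sin58.9° = 2.192 m, counterclockwise.
For rotational equilibrium, N × 2.192 = 1050, so N = 479 N.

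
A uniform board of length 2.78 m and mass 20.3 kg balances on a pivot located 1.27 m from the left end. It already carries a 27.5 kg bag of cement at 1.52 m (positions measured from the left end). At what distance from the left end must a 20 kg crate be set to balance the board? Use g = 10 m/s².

x ≈ 0.804 m from the left end

Sum moments about the pivot (at 1.27 m from the left end) (the support reaction has zero arm there).
Beam weight: 20.3 × 10 = 203 N down at 1.39 m → arm 0.12 m, τ = 203 × 0.12 = 24.36 N·m clockwise.
Bag of cement: 27.5 × 10 = 275 N down at 1.52 m → arm 0.25 m, τ = 275 × 0.25 = 68.75 N·m clockwise.
Net moment of existing loads = 93.11 N·m clockwise.
The crate weighs 20 × 10 = 200 N and must supply an equal counterclockwise moment, so its lever arm about the pivot is 93.11 / 200 = 0.466 m.
That puts it at 1.27 − 0.466 = 0.804 m from the left end.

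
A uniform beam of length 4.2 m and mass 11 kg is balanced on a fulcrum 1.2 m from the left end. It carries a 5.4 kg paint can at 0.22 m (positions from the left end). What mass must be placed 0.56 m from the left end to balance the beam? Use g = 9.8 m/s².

About the fulcrum (at 1.2 m from the left end):
Beam weight: 11 × 9.8 = 107.8 N down at 2.1 m → arm 0.9 m, τ = 107.8 × 0.9 = 97.02 N·m clockwise.
Paint can: 5.4 × 9.8 = 52.92 N down at 0.22 m → arm 0.98 m, τ = 52.92 × 0.98 = 51.86 N·m counterclockwise.
Net moment of known loads = 45.16 N·m clockwise.
An unknown mass m at 0.56 m has arm 0.64 m; its moment is m·g·0.64 counterclockwise.
Στ = 0 ⇒ m × 9.8 × 0.64 = 45.16 ⇒ m = 45.16 / (9.8 × 0.64) = 7.2 kg.

m ≈ 7.2 kg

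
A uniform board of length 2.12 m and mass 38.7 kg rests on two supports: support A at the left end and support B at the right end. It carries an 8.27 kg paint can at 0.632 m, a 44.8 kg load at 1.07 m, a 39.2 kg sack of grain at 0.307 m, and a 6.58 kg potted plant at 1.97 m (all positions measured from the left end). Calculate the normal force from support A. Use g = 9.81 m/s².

R_A ≈ 798 N

About support B:
Beam weight: 38.7 × 9.81 = 379.6 N down at 1.06 m → arm 1.06 m, τ = 379.6 × 1.06 = 402.4 N·m counterclockwise.
Paint can: 8.27 × 9.81 = 81.13 N down at 0.632 m → arm 1.488 m, τ = 81.13 × 1.488 = 120.7 N·m counterclockwise.
Load: 44.8 × 9.81 = 439.5 N down at 1.07 m → arm 1.05 m, τ = 439.5 × 1.05 = 461.5 N·m counterclockwise.
Sack of grain: 39.2 × 9.81 = 384.6 N down at 0.307 m → arm 1.813 m, τ = 384.6 × 1.813 = 697.3 N·m counterclockwise.
Potted plant: 6.58 × 9.81 = 64.55 N down at 1.97 m → arm 0.15 m, τ = 64.55 × 0.15 = 9.682 N·m counterclockwise.
Net load moment about support B = 1692 N·m counterclockwise.
Reaction R at support A is upward at 0 m, arm 2.12 m → moment R × 2.12 clockwise.
Setting net torque to zero: R × 2.12 = 1692 → R = 798 N.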